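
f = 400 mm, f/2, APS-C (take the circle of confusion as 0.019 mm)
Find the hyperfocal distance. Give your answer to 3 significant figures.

Hyperfocal distance H = f²/(N·c) + f = 400²/(2 × 0.019) + 400 = 160000/0.038 + 400 ≈ 4210926.3 mm ≈ 4210 m.

4210 m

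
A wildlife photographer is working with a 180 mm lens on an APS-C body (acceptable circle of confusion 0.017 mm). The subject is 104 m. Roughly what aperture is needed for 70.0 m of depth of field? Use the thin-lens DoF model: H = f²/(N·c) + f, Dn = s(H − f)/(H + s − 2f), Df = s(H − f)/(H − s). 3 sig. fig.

f/5.60

Write h = H − f = f²/(N·c). The thin-lens limits are Dn = s·h/(h + (s−f)) and Df = s·h/(h − (s−f)), so DoF = Df − Dn = 2·s·(s−f)·h / (h² − (s−f)²).
That is a quadratic in h: DoF·h² − 2·s·(s−f)·h − DoF·(s−f)² = 0 ⇒ h = (s−f)·(s + √(s² + DoF²)) / DoF = 103820 × (104000 + √(104000² + 70000²)) / 70000 = 103820 × (104000 + 125363) / 70000 ≈ 340179 mm.
Then N = f²/(c·h) = 180² / (0.017 × 340179) = 32400 / 5783.0 ≈ 5.60.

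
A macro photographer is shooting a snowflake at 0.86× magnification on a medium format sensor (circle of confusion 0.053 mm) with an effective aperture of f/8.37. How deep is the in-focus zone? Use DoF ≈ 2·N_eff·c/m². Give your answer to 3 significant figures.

At magnification m, DoF ≈ 2·N_eff·c/m² = 2 × 8.37 × 0.053 / 0.86² = 0.8872 / 0.7396 ≈ 1.2 mm.

1.20 mm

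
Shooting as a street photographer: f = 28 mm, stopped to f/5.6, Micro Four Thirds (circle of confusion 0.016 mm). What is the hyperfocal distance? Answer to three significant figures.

Hyperfocal distance H = f²/(N·c) + f = 28²/(5.6 × 0.016) + 28 = 784/0.0896 + 28 ≈ 8778.0 mm ≈ 8.78 m.

8.78 m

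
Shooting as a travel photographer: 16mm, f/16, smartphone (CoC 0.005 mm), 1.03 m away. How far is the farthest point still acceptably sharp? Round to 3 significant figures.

Hyperfocal distance H = f²/(N·c) + f = 16²/(16 × 0.005) + 16 = 256/0.08 + 16 ≈ 3216.0 mm ≈ 3.216 m.
Far limit Df = s·(H − f)/(H − s) = 1030 × (3216.0 − 16) / (3216.0 − 1030) = 1030 × 3200.0 / 2186.0 ≈ 1507.8 mm ≈ 1.51 m.

1.51 m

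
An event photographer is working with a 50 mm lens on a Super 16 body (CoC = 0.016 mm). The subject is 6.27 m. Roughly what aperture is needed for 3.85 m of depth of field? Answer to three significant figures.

Write h = H − f = f²/(N·c). The thin-lens limits are Dn = s·h/(h + (s−f)) and Df = s·h/(h − (s−f)), so DoF = Df − Dn = 2·s·(s−f)·h / (h² − (s−f)²).
That is a quadratic in h: DoF·h² − 2·s·(s−f)·h − DoF·(s−f)² = 0 ⇒ h = (s−f)·(s + √(s² + DoF²)) / DoF = 6220 × (6270 + √(6270² + 3850²)) / 3850 = 6220 × (6270 + 7357.68) / 3850 ≈ 22017 mm.
Then N = f²/(c·h) = 50² / (0.016 × 22017) = 2500 / 352.27 ≈ 7.10.

f/7.10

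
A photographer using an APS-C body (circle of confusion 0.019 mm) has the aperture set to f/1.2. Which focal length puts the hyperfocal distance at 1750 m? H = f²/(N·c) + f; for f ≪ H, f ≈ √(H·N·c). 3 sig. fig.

200 mm

From H = f²/(N·c) + f, with f ≪ H: f ≈ √(H·N·c) = √(1750000 × 1.2 × 0.019) = √39900 ≈ 199.7 mm.
The +f correction barely moves this — solving exactly, f² + N·c·f − N·c·H = 0 ⇒ f = (−N·c + √((N·c)² + 4·N·c·H))/2 = (−0.0228 + √159600)/2 ≈ 199.74 mm, so f ≈ 200 mm.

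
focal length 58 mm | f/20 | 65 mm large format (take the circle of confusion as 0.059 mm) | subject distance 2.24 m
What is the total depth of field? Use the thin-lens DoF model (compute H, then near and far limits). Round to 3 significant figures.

8.28 m

Hyperfocal distance H = f²/(N·c) + f = 58²/(20 × 0.059) + 58 = 3364/1.18 + 58 ≈ 2908.8 mm ≈ 2.909 m.
Near limit Dn = s·(H − f)/(H + s − 2f) = 2240 × (2908.8 − 58) / (2908.8 + 2240 − 2 × 58) = 2240 × 2850.8 / 5032.8 ≈ 1268.8 mm.
Far limit Df = s·(H − f)/(H − s) = 2240 × (2908.8 − 58) / (2908.8 − 2240) = 2240 × 2850.8 / 668.8 ≈ 9547.6 mm.
Depth of field = Df − Dn = 9547.6 − 1268.8 ≈ 8278.8 mm ≈ 8.28 m.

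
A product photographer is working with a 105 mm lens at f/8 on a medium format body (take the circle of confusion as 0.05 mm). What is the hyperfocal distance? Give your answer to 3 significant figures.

27.7 m

Hyperfocal distance H = f²/(N·c) + f = 105²/(8 × 0.05) + 105 = 11025/0.4 + 105 ≈ 27667.5 mm ≈ 27.7 m.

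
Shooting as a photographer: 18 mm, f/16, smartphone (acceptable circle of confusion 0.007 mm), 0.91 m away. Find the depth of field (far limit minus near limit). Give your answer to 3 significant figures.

0.620 m

Hyperfocal distance H = f²/(N·c) + f = 18²/(16 × 0.007) + 18 = 324/0.112 + 18 ≈ 2910.9 mm ≈ 2.911 m.
Near limit Dn = s·(H − f)/(H + s − 2f) = 910 × (2910.9 − 18) / (2910.9 + 910 − 2 × 18) = 910 × 2892.9 / 3784.9 ≈ 695.53 mm.
Far limit Df = s·(H − f)/(H − s) = 910 × (2910.9 − 18) / (2910.9 − 910) = 910 × 2892.9 / 2000.9 ≈ 1315.69 mm.
Depth of field = Df − Dn = 1315.69 − 695.53 ≈ 620.16 mm ≈ 0.620 m.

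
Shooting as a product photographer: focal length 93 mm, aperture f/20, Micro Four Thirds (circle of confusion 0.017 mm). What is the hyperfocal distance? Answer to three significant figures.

25.5 m

Hyperfocal distance H = f²/(N·c) + f = 93²/(20 × 0.017) + 93 = 8649/0.34 + 93 ≈ 25531.2 mm ≈ 25.5 m.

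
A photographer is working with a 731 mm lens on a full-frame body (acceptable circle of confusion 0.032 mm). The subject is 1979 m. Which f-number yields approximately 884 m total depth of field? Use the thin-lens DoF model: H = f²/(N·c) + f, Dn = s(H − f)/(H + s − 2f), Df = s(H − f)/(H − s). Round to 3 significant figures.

f/1.80

Write h = H − f = f²/(N·c). The thin-lens limits are Dn = s·h/(h + (s−f)) and Df = s·h/(h − (s−f)), so DoF = Df − Dn = 2·s·(s−f)·h / (h² − (s−f)²).
That is a quadratic in h: DoF·h² − 2·s·(s−f)·h − DoF·(s−f)² = 0 ⇒ h = (s−f)·(s + √(s² + DoF²)) / DoF = 1978269 × (1979000 + √(1979000² + 884000²)) / 884000 = 1978269 × (1979000 + 2167463) / 884000 ≈ 9279208 mm.
Then N = f²/(c·h) = 731² / (0.032 × 9279208) = 534361 / 296935 ≈ 1.80.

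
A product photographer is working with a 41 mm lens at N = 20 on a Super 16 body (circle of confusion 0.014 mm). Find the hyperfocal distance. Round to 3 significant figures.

Hyperfocal distance H = f²/(N·c) + f = 41²/(20 × 0.014) + 41 = 1681/0.28 + 41 ≈ 6044.6 mm ≈ 6.04 m.

6.04 m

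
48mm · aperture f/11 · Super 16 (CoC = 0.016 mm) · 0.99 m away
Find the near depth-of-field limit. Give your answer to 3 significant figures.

0.924 m

Hyperfocal distance H = f²/(N·c) + f = 48²/(11 × 0.016) + 48 = 2304/0.176 + 48 ≈ 13138.9 mm ≈ 13.14 m.
Near limit Dn = s·(H − f)/(H + s − 2f) = 990 × (13138.9 − 48) / (13138.9 + 990 − 2 × 48) = 990 × 13090.9 / 14032.9 ≈ 923.54 mm ≈ 0.924 m.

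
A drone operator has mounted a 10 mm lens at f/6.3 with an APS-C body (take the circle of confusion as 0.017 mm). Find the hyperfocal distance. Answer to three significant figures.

0.944 m

Hyperfocal distance H = f²/(N·c) + f = 10²/(6.3 × 0.017) + 10 = 100/0.1071 + 10 ≈ 943.7 mm ≈ 0.944 m.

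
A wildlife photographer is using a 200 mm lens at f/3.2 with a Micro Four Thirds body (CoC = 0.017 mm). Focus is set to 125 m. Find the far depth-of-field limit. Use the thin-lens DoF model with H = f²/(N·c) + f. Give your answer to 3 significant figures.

151 m

Hyperfocal distance H = f²/(N·c) + f = 200²/(3.2 × 0.017) + 200 = 40000/0.0544 + 200 ≈ 735494.1 mm ≈ 735.5 m.
Far limit Df = s·(H − f)/(H − s) = 125000 × (735494.1 − 200) / (735494.1 − 125000) = 125000 × 735294.1 / 610494.1 ≈ 150553 mm ≈ 151 m.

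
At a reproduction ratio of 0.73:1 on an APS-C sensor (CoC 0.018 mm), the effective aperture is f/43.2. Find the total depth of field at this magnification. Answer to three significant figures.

At magnification m, DoF ≈ 2·N_eff·c/m² = 2 × 43.2 × 0.018 / 0.73² = 1.555 / 0.5329 ≈ 2.92 mm.

2.92 mm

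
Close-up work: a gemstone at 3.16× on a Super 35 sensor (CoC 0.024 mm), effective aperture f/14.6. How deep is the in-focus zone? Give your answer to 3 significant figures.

At magnification m, DoF ≈ 2·N_eff·c/m² = 2 × 14.6 × 0.024 / 3.16² = 0.7008 / 9.986 ≈ 0.0702 mm.

0.0702 mm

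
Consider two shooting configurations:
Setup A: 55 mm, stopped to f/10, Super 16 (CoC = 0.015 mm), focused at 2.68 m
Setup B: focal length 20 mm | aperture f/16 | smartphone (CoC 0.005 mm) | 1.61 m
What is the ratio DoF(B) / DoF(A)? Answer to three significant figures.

1.61

Setup A: H = 55²/(10×0.015) + 55 ≈ 20221.7 mm; DoF = Df − Dn = 3081.05 − 2371.33 ≈ 709.72 mm.
Setup B: H = 20²/(16×0.005) + 20 ≈ 5020.0 mm; DoF = Df − Dn = 2360.7 − 1221.5 ≈ 1139.2 mm.
Ratio = 1139.2 / 709.72 ≈ 1.61.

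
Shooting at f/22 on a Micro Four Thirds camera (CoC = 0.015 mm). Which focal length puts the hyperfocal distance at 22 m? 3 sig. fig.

From H = f²/(N·c) + f, with f ≪ H: f ≈ √(H·N·c) = √(22000 × 22 × 0.015) = √7260.0 ≈ 85.21 mm.
Exact: f² + N·c·f − N·c·H = 0 ⇒ f = (−N·c + √((N·c)² + 4·N·c·H))/2 = (−0.33 + √29040)/2 ≈ 85.041 mm ≈ 85.0 mm.

85.0 mm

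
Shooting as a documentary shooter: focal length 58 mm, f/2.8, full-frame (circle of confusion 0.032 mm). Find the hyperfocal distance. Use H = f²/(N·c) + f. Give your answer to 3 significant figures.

37.6 m

Hyperfocal distance H = f²/(N·c) + f = 58²/(2.8 × 0.032) + 58 = 3364/0.0896 + 58 ≈ 37602.6 mm ≈ 37.6 m.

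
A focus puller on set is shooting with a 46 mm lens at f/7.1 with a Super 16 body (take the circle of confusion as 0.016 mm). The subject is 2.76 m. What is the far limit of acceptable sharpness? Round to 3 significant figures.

Hyperfocal distance H = f²/(N·c) + f = 46²/(7.1 × 0.016) + 46 = 2116/0.1136 + 46 ≈ 18672.8 mm ≈ 18.67 m.
Far limit Df = s·(H − f)/(H − s) = 2760 × (18672.8 − 46) / (18672.8 − 2760) = 2760 × 18626.8 / 15912.8 ≈ 3230.7 mm ≈ 3.23 m.

3.23 m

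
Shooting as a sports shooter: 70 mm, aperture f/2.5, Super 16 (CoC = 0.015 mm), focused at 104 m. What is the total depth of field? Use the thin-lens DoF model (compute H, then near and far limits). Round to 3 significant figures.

450 m

Hyperfocal distance H = f²/(N·c) + f = 70²/(2.5 × 0.015) + 70 = 4900/0.0375 + 70 ≈ 130736.7 mm ≈ 130.7 m.
Near limit Dn = s·(H − f)/(H + s − 2f) = 104000 × (130736.7 − 70) / (130736.7 + 104000 − 2 × 70) = 104000 × 130666.7 / 234596.7 ≈ 57926 mm.
Far limit Df = s·(H − f)/(H − s) = 104000 × (130736.7 − 70) / (130736.7 − 104000) = 104000 × 130666.7 / 26736.7 ≈ 508266 mm.
Depth of field = Df − Dn = 508266 − 57926 ≈ 450340 mm ≈ 450 m.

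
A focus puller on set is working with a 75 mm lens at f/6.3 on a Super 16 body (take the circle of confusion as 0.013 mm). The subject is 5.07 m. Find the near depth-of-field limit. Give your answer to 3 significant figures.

Hyperfocal distance H = f²/(N·c) + f = 75²/(6.3 × 0.013) + 75 = 5625/0.0819 + 75 ≈ 68756.3 mm ≈ 68.76 m.
Near limit Dn = s·(H − f)/(H + s − 2f) = 5070 × (68756.3 − 75) / (68756.3 + 5070 − 2 × 75) = 5070 × 68681.3 / 73676.3 ≈ 4726.3 mm ≈ 4.73 m.

4.73 m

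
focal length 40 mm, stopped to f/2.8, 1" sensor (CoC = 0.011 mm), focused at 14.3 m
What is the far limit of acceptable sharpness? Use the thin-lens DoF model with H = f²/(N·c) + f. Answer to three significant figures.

19.7 m

Hyperfocal distance H = f²/(N·c) + f = 40²/(2.8 × 0.011) + 40 = 1600/0.0308 + 40 ≈ 51988.1 mm ≈ 51.99 m.
Far limit Df = s·(H − f)/(H − s) = 14300 × (51988.1 − 40) / (51988.1 − 14300) = 14300 × 51948.1 / 37688.1 ≈ 19711 mm ≈ 19.7 m.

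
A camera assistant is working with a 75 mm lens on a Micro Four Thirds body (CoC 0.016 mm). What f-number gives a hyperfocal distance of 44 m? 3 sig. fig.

f/8

Rearrange H = f²/(N·c) + f for N: N = f² / ((H − f)·c).
N = 75² / ((44000 − 75) × 0.016) = 5625 / 702.8 ≈ 8.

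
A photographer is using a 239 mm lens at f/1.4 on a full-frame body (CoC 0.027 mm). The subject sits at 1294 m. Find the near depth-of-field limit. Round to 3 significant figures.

697 m

Hyperfocal distance H = f²/(N·c) + f = 239²/(1.4 × 0.027) + 239 = 57121/0.0378 + 239 ≈ 1511376.6 mm ≈ 1511 m.
Near limit Dn = s·(H − f)/(H + s − 2f) = 1294000 × (1511376.6 − 239) / (1511376.6 + 1294000 − 2 × 239) = 1294000 × 1511137.6 / 2804898.6 ≈ 697142 mm ≈ 697 m.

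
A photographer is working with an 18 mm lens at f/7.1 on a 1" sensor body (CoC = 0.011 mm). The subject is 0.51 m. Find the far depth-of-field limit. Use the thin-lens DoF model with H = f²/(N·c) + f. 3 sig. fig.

Hyperfocal distance H = f²/(N·c) + f = 18²/(7.1 × 0.011) + 18 = 324/0.0781 + 18 ≈ 4166.5 mm ≈ 4.167 m.
Far limit Df = s·(H − f)/(H − s) = 510 × (4166.5 − 18) / (4166.5 − 510) = 510 × 4148.5 / 3656.5 ≈ 578.62 mm ≈ 0.579 m.

0.579 m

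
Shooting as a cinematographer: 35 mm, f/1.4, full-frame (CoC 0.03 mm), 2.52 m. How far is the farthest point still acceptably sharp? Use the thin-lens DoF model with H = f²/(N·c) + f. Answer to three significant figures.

2.75 m

Hyperfocal distance H = f²/(N·c) + f = 35²/(1.4 × 0.03) + 35 = 1225/0.042 + 35 ≈ 29201.7 mm ≈ 29.20 m.
Far limit Df = s·(H − f)/(H − s) = 2520 × (29201.7 − 35) / (29201.7 − 2520) = 2520 × 29166.7 / 26681.7 ≈ 2754.7 mm ≈ 2.75 m.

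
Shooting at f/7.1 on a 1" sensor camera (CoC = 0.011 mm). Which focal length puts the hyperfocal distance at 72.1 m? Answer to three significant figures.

75.0 mm

From H = f²/(N·c) + f, with f ≪ H: f ≈ √(H·N·c) = √(72100 × 7.1 × 0.011) = √5631.0 ≈ 75.04 mm.
The +f correction barely moves this — solving exactly, f² + N·c·f − N·c·H = 0 ⇒ f = (−N·c + √((N·c)² + 4·N·c·H))/2 = (−0.0781 + √22524)/2 ≈ 75.001 mm, so f ≈ 75.0 mm.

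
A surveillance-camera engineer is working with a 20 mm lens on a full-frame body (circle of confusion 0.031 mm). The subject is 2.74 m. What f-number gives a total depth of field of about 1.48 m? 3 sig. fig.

f/1.20

Write h = H − f = f²/(N·c). The thin-lens limits are Dn = s·h/(h + (s−f)) and Df = s·h/(h − (s−f)), so DoF = Df − Dn = 2·s·(s−f)·h / (h² − (s−f)²).
That is a quadratic in h: DoF·h² − 2·s·(s−f)·h − DoF·(s−f)² = 0 ⇒ h = (s−f)·(s + √(s² + DoF²)) / DoF = 2720 × (2740 + √(2740² + 1480²)) / 1480 = 2720 × (2740 + 3114.16) / 1480 ≈ 10759 mm.
Then N = f²/(c·h) = 20² / (0.031 × 10759) = 400 / 333.53 ≈ 1.20.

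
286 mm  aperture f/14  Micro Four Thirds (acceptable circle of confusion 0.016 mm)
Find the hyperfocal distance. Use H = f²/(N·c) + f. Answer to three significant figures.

Hyperfocal distance H = f²/(N·c) + f = 286²/(14 × 0.016) + 286 = 81796/0.224 + 286 ≈ 365446.7 mm ≈ 365 m.

365 m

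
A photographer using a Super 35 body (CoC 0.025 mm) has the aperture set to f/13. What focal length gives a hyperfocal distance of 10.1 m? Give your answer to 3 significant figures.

57.1 mm

From H = f²/(N·c) + f, with f ≪ H: f ≈ √(H·N·c) = √(10100 × 13 × 0.025) = √3282.5 ≈ 57.29 mm.
Exact: f² + N·c·f − N·c·H = 0 ⇒ f = (−N·c + √((N·c)² + 4·N·c·H))/2 = (−0.325 + √13130)/2 ≈ 57.131 mm ≈ 57.1 mm.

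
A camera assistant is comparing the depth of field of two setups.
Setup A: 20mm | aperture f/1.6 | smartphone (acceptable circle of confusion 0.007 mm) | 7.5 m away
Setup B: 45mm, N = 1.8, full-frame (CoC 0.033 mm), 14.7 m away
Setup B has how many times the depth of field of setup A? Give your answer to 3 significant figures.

Setup A: H = 20²/(1.6×0.007) + 20 ≈ 35734.3 mm; DoF = Df − Dn = 9486.9 − 6201.2 ≈ 3285.7 mm.
Setup B: H = 45²/(1.8×0.033) + 45 ≈ 34135.9 mm; DoF = Df − Dn = 25784 − 10281 ≈ 15503 mm.
Ratio = 15503 / 3285.7 ≈ 4.72.

4.72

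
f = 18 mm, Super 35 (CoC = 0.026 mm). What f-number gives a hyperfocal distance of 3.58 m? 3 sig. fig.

f/3.50

Rearrange H = f²/(N·c) + f for N: N = f² / ((H − f)·c).
N = 18² / ((3580 − 18) × 0.026) = 324 / 92.61 ≈ 3.50.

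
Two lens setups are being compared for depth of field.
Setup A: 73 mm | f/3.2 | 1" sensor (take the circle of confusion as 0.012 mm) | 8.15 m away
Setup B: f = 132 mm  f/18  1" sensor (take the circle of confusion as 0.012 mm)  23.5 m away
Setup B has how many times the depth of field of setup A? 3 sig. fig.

15.6

Setup A: H = 73²/(3.2×0.012) + 73 ≈ 138849.0 mm; DoF = Df − Dn = 8653.66 − 7701.75 ≈ 951.91 mm.
Setup B: H = 132²/(18×0.012) + 132 ≈ 80798.7 mm; DoF = Df − Dn = 33084 − 18221 ≈ 14863 mm.
Ratio = 14863 / 951.91 ≈ 15.6.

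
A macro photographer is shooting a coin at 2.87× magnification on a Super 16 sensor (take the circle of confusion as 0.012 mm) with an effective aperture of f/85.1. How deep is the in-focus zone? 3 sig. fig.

0.248 mm

At magnification m, DoF ≈ 2·N_eff·c/m² = 2 × 85.1 × 0.012 / 2.87² = 2.042 / 8.237 ≈ 0.248 mm.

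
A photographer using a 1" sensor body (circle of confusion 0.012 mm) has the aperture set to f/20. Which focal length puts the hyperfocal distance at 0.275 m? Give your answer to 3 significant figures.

From H = f²/(N·c) + f, with f ≪ H: f ≈ √(H·N·c) = √(275 × 20 × 0.012) = √66.000 ≈ 8.124 mm.
Exact: f² + N·c·f − N·c·H = 0 ⇒ f = (−N·c + √((N·c)² + 4·N·c·H))/2 = (−0.24 + √264.06)/2 ≈ 8.0049 mm ≈ 8.00 mm.

8.00 mm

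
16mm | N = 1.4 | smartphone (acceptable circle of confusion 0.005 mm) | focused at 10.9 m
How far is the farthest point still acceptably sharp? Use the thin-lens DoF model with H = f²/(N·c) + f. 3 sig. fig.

Hyperfocal distance H = f²/(N·c) + f = 16²/(1.4 × 0.005) + 16 = 256/0.007 + 16 ≈ 36587.4 mm ≈ 36.59 m.
Far limit Df = s·(H − f)/(H − s) = 10900 × (36587.4 − 16) / (36587.4 − 10900) = 10900 × 36571.4 / 25687.4 ≈ 15518 mm ≈ 15.5 m.

15.5 m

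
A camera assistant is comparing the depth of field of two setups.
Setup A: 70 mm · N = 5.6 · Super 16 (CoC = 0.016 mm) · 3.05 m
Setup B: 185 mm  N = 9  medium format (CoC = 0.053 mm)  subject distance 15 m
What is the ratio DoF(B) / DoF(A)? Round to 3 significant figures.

Setup A: H = 70²/(5.6×0.016) + 70 ≈ 54757.5 mm; DoF = Df − Dn = 3225.78 − 2892.39 ≈ 333.39 mm.
Setup B: H = 185²/(9×0.053) + 185 ≈ 71935.5 mm; DoF = Df − Dn = 18903.1 − 12432.9 ≈ 6470.2 mm.
Ratio = 6470.2 / 333.39 ≈ 19.4.

19.4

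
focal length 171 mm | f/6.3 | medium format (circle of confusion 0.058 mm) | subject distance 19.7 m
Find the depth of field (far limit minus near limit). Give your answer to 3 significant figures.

10.2 m

Hyperfocal distance H = f²/(N·c) + f = 171²/(6.3 × 0.058) + 171 = 29241/0.3654 + 171 ≈ 80195.6 mm ≈ 80.20 m.
Near limit Dn = s·(H − f)/(H + s − 2f) = 19700 × (80195.6 − 171) / (80195.6 + 19700 − 2 × 171) = 19700 × 80024.6 / 99553.6 ≈ 15836 mm.
Far limit Df = s·(H − f)/(H − s) = 19700 × (80195.6 − 171) / (80195.6 − 19700) = 19700 × 80024.6 / 60495.6 ≈ 26059 mm.
Depth of field = Df − Dn = 26059 − 15836 ≈ 10223 mm ≈ 10.2 m.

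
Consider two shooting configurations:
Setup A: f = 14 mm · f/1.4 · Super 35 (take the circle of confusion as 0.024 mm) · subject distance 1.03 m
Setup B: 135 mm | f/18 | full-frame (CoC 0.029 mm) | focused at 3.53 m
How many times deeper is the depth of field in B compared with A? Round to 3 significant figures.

Setup A: H = 14²/(1.4×0.024) + 14 ≈ 5847.3 mm; DoF = Df − Dn = 1247.23 − 877.21 ≈ 370.02 mm.
Setup B: H = 135²/(18×0.029) + 135 ≈ 35048.8 mm; DoF = Df − Dn = 3910.23 − 3217.16 ≈ 693.07 mm.
Ratio = 693.07 / 370.02 ≈ 1.87.

1.87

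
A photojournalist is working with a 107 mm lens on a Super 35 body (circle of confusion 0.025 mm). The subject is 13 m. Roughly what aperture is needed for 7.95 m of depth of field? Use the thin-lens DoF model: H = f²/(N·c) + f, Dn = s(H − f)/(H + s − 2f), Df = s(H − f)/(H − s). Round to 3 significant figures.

f/10

Write h = H − f = f²/(N·c). The thin-lens limits are Dn = s·h/(h + (s−f)) and Df = s·h/(h − (s−f)), so DoF = Df − Dn = 2·s·(s−f)·h / (h² − (s−f)²).
That is a quadratic in h: DoF·h² − 2·s·(s−f)·h − DoF·(s−f)² = 0 ⇒ h = (s−f)·(s + √(s² + DoF²)) / DoF = 12893 × (13000 + √(13000² + 7950²)) / 7950 = 12893 × (13000 + 15238.2) / 7950 ≈ 45796 mm.
Then N = f²/(c·h) = 107² / (0.025 × 45796) = 11449 / 1144.9 ≈ 10.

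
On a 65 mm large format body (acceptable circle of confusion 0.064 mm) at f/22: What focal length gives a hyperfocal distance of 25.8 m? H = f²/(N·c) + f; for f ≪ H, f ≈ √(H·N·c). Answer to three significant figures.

From H = f²/(N·c) + f, with f ≪ H: f ≈ √(H·N·c) = √(25800 × 22 × 0.064) = √36326 ≈ 190.6 mm.
Exact: f² + N·c·f − N·c·H = 0 ⇒ f = (−N·c + √((N·c)² + 4·N·c·H))/2 = (−1.408 + √145308)/2 ≈ 189.89 mm ≈ 190 mm.

190 mm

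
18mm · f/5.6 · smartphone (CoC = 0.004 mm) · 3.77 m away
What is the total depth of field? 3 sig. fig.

2.10 m

Hyperfocal distance H = f²/(N·c) + f = 18²/(5.6 × 0.004) + 18 = 324/0.0224 + 18 ≈ 14482.3 mm ≈ 14.48 m.
Near limit Dn = s·(H − f)/(H + s − 2f) = 3770 × (14482.3 − 18) / (14482.3 + 3770 − 2 × 18) = 3770 × 14464.3 / 18216.3 ≈ 2993.5 mm.
Far limit Df = s·(H − f)/(H − s) = 3770 × (14482.3 − 18) / (14482.3 − 3770) = 3770 × 14464.3 / 10712.3 ≈ 5090.5 mm.
Depth of field = Df − Dn = 5090.5 − 2993.5 ≈ 2097.0 mm ≈ 2.10 m.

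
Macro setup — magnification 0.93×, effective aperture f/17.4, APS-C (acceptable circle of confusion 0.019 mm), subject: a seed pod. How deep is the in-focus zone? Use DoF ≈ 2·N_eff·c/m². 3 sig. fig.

0.764 mm

At magnification m, DoF ≈ 2·N_eff·c/m² = 2 × 17.4 × 0.019 / 0.93² = 0.6612 / 0.8649 ≈ 0.764 mm.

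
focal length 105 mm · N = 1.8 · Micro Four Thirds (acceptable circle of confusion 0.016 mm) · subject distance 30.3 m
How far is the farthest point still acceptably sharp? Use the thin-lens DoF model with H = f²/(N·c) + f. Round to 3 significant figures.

Hyperfocal distance H = f²/(N·c) + f = 105²/(1.8 × 0.016) + 105 = 11025/0.0288 + 105 ≈ 382917.5 mm ≈ 382.9 m.
Far limit Df = s·(H − f)/(H − s) = 30300 × (382917.5 − 105) / (382917.5 − 30300) = 30300 × 382812.5 / 352617.5 ≈ 32895 mm ≈ 32.9 m.

32.9 m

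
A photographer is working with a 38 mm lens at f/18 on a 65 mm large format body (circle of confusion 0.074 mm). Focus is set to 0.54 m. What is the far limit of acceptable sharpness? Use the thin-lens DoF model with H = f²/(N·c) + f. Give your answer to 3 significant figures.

1.01 m

Hyperfocal distance H = f²/(N·c) + f = 38²/(18 × 0.074) + 38 = 1444/1.332 + 38 ≈ 1122.1 mm ≈ 1.122 m.
Far limit Df = s·(H − f)/(H − s) = 540 × (1122.1 − 38) / (1122.1 − 540) = 540 × 1084.1 / 582.1 ≈ 1005.7 mm ≈ 1.01 m.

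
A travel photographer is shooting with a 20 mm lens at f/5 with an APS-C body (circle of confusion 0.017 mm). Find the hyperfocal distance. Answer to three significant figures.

4.73 m

Hyperfocal distance H = f²/(N·c) + f = 20²/(5 × 0.017) + 20 = 400/0.085 + 20 ≈ 4725.9 mm ≈ 4.73 m.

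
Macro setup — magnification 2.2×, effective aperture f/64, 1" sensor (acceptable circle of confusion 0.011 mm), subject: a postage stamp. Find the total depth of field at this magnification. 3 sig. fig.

At magnification m, DoF ≈ 2·N_eff·c/m² = 2 × 64 × 0.011 / 2.2² = 1.408 / 4.84 ≈ 0.291 mm.

0.291 mm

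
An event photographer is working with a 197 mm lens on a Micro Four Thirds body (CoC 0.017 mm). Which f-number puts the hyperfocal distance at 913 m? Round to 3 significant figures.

Rearrange H = f²/(N·c) + f for N: N = f² / ((H − f)·c).
N = 197² / ((913000 − 197) × 0.017) = 38809 / 15518 ≈ 2.50.

f/2.50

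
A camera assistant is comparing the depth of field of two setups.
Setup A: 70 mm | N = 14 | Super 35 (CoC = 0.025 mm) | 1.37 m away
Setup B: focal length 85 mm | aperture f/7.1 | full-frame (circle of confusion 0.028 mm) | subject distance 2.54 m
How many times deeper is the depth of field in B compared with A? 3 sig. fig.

Setup A: H = 70²/(14×0.025) + 70 ≈ 14070.0 mm; DoF = Df − Dn = 1510.24 − 1253.59 ≈ 256.65 mm.
Setup B: H = 85²/(7.1×0.028) + 85 ≈ 36428.1 mm; DoF = Df − Dn = 2724.01 − 2379.28 ≈ 344.73 mm.
Ratio = 344.73 / 256.65 ≈ 1.34.

1.34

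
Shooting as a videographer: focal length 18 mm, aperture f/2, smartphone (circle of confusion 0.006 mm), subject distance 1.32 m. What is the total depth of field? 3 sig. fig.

128 mm

Hyperfocal distance H = f²/(N·c) + f = 18²/(2 × 0.006) + 18 = 324/0.012 + 18 ≈ 27018.0 mm ≈ 27.02 m.
Near limit Dn = s·(H − f)/(H + s − 2f) = 1320 × (27018.0 − 18) / (27018.0 + 1320 − 2 × 18) = 1320 × 27000.0 / 28302.0 ≈ 1259.27 mm.
Far limit Df = s·(H − f)/(H − s) = 1320 × (27018.0 − 18) / (27018.0 − 1320) = 1320 × 27000.0 / 25698.0 ≈ 1386.88 mm.
Depth of field = Df − Dn = 1386.88 − 1259.27 ≈ 127.61 mm.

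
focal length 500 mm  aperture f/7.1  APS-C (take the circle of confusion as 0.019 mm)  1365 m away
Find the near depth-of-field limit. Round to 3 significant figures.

786 m

Hyperfocal distance H = f²/(N·c) + f = 500²/(7.1 × 0.019) + 500 = 250000/0.1349 + 500 ≈ 1853724.6 mm ≈ 1854 m.
Near limit Dn = s·(H − f)/(H + s − 2f) = 1365000 × (1853724.6 − 500) / (1853724.6 + 1365000 − 2 × 500) = 1365000 × 1853224.6 / 3217724.6 ≈ 786162 mm ≈ 786 m.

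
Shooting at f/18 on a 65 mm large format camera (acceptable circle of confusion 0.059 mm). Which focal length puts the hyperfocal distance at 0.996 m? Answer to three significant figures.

32.0 mm

From H = f²/(N·c) + f, with f ≪ H: f ≈ √(H·N·c) = √(996 × 18 × 0.059) = √1057.8 ≈ 32.52 mm.
Exact: f² + N·c·f − N·c·H = 0 ⇒ f = (−N·c + √((N·c)² + 4·N·c·H))/2 = (−1.062 + √4232.1)/2 ≈ 31.996 mm ≈ 32.0 mm.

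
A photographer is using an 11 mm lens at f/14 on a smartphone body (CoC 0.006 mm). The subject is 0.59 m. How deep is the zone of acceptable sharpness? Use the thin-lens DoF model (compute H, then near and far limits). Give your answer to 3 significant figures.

Hyperfocal distance H = f²/(N·c) + f = 11²/(14 × 0.006) + 11 = 121/0.084 + 11 ≈ 1451.5 mm ≈ 1.451 m.
Near limit Dn = s·(H − f)/(H + s − 2f) = 590 × (1451.5 − 11) / (1451.5 + 590 − 2 × 11) = 590 × 1440.5 / 2019.5 ≈ 420.84 mm.
Far limit Df = s·(H − f)/(H − s) = 590 × (1451.5 − 11) / (1451.5 − 590) = 590 × 1440.5 / 861.5 ≈ 986.54 mm.
Depth of field = Df − Dn = 986.54 − 420.84 ≈ 565.70 mm ≈ 0.566 m.

0.566 m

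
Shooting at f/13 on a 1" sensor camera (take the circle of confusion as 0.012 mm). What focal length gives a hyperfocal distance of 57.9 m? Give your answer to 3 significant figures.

95.0 mm

From H = f²/(N·c) + f, with f ≪ H: f ≈ √(H·N·c) = √(57900 × 13 × 0.012) = √9032.4 ≈ 95.04 mm.
The +f correction barely moves this — solving exactly, f² + N·c·f − N·c·H = 0 ⇒ f = (−N·c + √((N·c)² + 4·N·c·H))/2 = (−0.156 + √36130)/2 ≈ 94.961 mm, so f ≈ 95.0 mm.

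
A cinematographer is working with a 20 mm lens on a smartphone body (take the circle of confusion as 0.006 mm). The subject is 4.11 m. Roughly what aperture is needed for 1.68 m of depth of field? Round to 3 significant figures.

f/3.20

Write h = H − f = f²/(N·c). The thin-lens limits are Dn = s·h/(h + (s−f)) and Df = s·h/(h − (s−f)), so DoF = Df − Dn = 2·s·(s−f)·h / (h² − (s−f)²).
That is a quadratic in h: DoF·h² − 2·s·(s−f)·h − DoF·(s−f)² = 0 ⇒ h = (s−f)·(s + √(s² + DoF²)) / DoF = 4090 × (4110 + √(4110² + 1680²)) / 1680 = 4090 × (4110 + 4440.10) / 1680 ≈ 20815 mm.
Then N = f²/(c·h) = 20² / (0.006 × 20815) = 400 / 124.89 ≈ 3.20.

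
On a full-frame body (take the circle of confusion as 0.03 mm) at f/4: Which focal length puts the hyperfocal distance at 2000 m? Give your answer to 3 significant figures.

From H = f²/(N·c) + f, with f ≪ H: f ≈ √(H·N·c) = √(2000000 × 4 × 0.03) = √240000 ≈ 489.9 mm.
The +f correction barely moves this — solving exactly, f² + N·c·f − N·c·H = 0 ⇒ f = (−N·c + √((N·c)² + 4·N·c·H))/2 = (−0.12 + √960000)/2 ≈ 489.84 mm, so f ≈ 490 mm.

490 mm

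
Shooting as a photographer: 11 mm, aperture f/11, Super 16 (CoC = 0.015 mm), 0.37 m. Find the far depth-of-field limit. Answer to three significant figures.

0.725 m

Hyperfocal distance H = f²/(N·c) + f = 11²/(11 × 0.015) + 11 = 121/0.165 + 11 ≈ 744.3 mm ≈ 0.744 m.
Far limit Df = s·(H − f)/(H − s) = 370 × (744.3 − 11) / (744.3 − 370) = 370 × 733.3 / 374.3 ≈ 724.84 mm ≈ 0.725 m.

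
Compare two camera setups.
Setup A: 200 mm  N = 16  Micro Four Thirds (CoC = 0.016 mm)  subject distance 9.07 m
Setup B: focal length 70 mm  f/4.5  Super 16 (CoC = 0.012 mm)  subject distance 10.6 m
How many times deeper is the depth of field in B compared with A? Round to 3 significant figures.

Setup A: H = 200²/(16×0.016) + 200 ≈ 156450.0 mm; DoF = Df − Dn = 9615.9 − 8582.8 ≈ 1033.1 mm.
Setup B: H = 70²/(4.5×0.012) + 70 ≈ 90810.7 mm; DoF = Df − Dn = 11991.6 − 9497.8 ≈ 2493.8 mm.
Ratio = 2493.8 / 1033.1 ≈ 2.41.

2.41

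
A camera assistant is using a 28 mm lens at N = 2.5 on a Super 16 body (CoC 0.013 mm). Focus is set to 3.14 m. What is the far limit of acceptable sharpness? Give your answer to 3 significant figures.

3.61 m

Hyperfocal distance H = f²/(N·c) + f = 28²/(2.5 × 0.013) + 28 = 784/0.0325 + 28 ≈ 24151.1 mm ≈ 24.15 m.
Far limit Df = s·(H − f)/(H − s) = 3140 × (24151.1 − 28) / (24151.1 − 3140) = 3140 × 24123.1 / 21011.1 ≈ 3605.1 mm ≈ 3.61 m.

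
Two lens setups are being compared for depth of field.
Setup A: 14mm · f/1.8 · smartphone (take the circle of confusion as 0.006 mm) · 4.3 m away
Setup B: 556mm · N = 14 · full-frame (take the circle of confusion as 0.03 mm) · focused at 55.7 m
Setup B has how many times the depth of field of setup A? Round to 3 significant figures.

3.90

Setup A: H = 14²/(1.8×0.006) + 14 ≈ 18162.1 mm; DoF = Df − Dn = 5629.5 − 3478.5 ≈ 2151.0 mm.
Setup B: H = 556²/(14×0.03) + 556 ≈ 736594.1 mm; DoF = Df − Dn = 60211.0 − 51817.8 ≈ 8393.2 mm.
Ratio = 8393.2 / 2151.0 ≈ 3.90.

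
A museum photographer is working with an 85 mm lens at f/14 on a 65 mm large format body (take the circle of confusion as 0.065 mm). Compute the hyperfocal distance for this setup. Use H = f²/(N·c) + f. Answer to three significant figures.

8.02 m

Hyperfocal distance H = f²/(N·c) + f = 85²/(14 × 0.065) + 85 = 7225/0.91 + 85 ≈ 8024.6 mm ≈ 8.02 m.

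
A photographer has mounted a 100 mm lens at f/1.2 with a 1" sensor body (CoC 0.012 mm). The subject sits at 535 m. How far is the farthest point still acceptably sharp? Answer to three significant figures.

2330 m

Hyperfocal distance H = f²/(N·c) + f = 100²/(1.2 × 0.012) + 100 = 10000/0.0144 + 100 ≈ 694544.4 mm ≈ 694.5 m.
Far limit Df = s·(H − f)/(H − s) = 535000 × (694544.4 − 100) / (694544.4 − 535000) = 535000 × 694444.4 / 159544.4 ≈ 2328679 mm ≈ 2330 m.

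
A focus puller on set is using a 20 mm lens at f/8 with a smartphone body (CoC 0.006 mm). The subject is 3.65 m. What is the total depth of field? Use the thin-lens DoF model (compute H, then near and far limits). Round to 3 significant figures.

Hyperfocal distance H = f²/(N·c) + f = 20²/(8 × 0.006) + 20 = 400/0.048 + 20 ≈ 8353.3 mm ≈ 8.353 m.
Near limit Dn = s·(H − f)/(H + s − 2f) = 3650 × (8353.3 − 20) / (8353.3 + 3650 − 2 × 20) = 3650 × 8333.3 / 11963.3 ≈ 2542.5 mm.
Far limit Df = s·(H − f)/(H − s) = 3650 × (8353.3 − 20) / (8353.3 − 3650) = 3650 × 8333.3 / 4703.3 ≈ 6467.0 mm.
Depth of field = Df − Dn = 6467.0 − 2542.5 ≈ 3924.5 mm ≈ 3.92 m.

3.92 m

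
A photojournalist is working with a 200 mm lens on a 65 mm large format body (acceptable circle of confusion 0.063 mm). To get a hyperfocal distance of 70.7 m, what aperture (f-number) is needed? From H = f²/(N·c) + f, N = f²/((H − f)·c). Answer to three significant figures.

f/9.01

Rearrange H = f²/(N·c) + f for N: N = f² / ((H − f)·c).
N = 200² / ((70700 − 200) × 0.063) = 40000 / 4442 ≈ 9.01.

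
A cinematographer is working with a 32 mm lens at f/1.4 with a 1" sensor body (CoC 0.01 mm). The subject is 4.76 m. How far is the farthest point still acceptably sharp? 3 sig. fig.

Hyperfocal distance H = f²/(N·c) + f = 32²/(1.4 × 0.01) + 32 = 1024/0.014 + 32 ≈ 73174.9 mm ≈ 73.17 m.
Far limit Df = s·(H − f)/(H − s) = 4760 × (73174.9 − 32) / (73174.9 − 4760) = 4760 × 73142.9 / 68414.9 ≈ 5089.0 mm ≈ 5.09 m.

5.09 m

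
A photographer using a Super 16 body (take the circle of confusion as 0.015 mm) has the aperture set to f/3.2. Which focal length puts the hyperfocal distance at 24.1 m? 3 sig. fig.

34.0 mm

From H = f²/(N·c) + f, with f ≪ H: f ≈ √(H·N·c) = √(24100 × 3.2 × 0.015) = √1156.8 ≈ 34.01 mm.
The +f correction barely moves this — solving exactly, f² + N·c·f − N·c·H = 0 ⇒ f = (−N·c + √((N·c)² + 4·N·c·H))/2 = (−0.048 + √4627.2)/2 ≈ 33.988 mm, so f ≈ 34.0 mm.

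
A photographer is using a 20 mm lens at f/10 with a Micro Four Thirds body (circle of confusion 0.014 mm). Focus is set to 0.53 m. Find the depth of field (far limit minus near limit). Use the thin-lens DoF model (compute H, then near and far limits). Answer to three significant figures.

Hyperfocal distance H = f²/(N·c) + f = 20²/(10 × 0.014) + 20 = 400/0.14 + 20 ≈ 2877.1 mm ≈ 2.877 m.
Near limit Dn = s·(H − f)/(H + s − 2f) = 530 × (2877.1 − 20) / (2877.1 + 530 − 2 × 20) = 530 × 2857.1 / 3367.1 ≈ 449.72 mm.
Far limit Df = s·(H − f)/(H − s) = 530 × (2877.1 − 20) / (2877.1 − 530) = 530 × 2857.1 / 2347.1 ≈ 645.16 mm.
Depth of field = Df − Dn = 645.16 − 449.72 ≈ 195.44 mm.

195 mm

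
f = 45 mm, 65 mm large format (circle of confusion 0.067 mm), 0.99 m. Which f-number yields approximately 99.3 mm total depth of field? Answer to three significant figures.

f/1.60

Write h = H − f = f²/(N·c). The thin-lens limits are Dn = s·h/(h + (s−f)) and Df = s·h/(h − (s−f)), so DoF = Df − Dn = 2·s·(s−f)·h / (h² − (s−f)²).
That is a quadratic in h: DoF·h² − 2·s·(s−f)·h − DoF·(s−f)² = 0 ⇒ h = (s−f)·(s + √(s² + DoF²)) / DoF = 945 × (990 + √(990² + 99.3²)) / 99.3 = 945 × (990 + 994.968) / 99.3 ≈ 18890 mm.
Then N = f²/(c·h) = 45² / (0.067 × 18890) = 2025 / 1265.6 ≈ 1.60.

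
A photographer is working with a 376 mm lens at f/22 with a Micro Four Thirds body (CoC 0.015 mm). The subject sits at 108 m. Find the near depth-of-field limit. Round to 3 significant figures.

86.3 m

Hyperfocal distance H = f²/(N·c) + f = 376²/(22 × 0.015) + 376 = 141376/0.33 + 376 ≈ 428788.1 mm ≈ 428.8 m.
Near limit Dn = s·(H − f)/(H + s − 2f) = 108000 × (428788.1 − 376) / (428788.1 + 108000 − 2 × 376) = 108000 × 428412.1 / 536036.1 ≈ 86316 mm ≈ 86.3 m.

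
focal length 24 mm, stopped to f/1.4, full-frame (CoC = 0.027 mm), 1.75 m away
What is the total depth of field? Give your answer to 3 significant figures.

Hyperfocal distance H = f²/(N·c) + f = 24²/(1.4 × 0.027) + 24 = 576/0.0378 + 24 ≈ 15262.1 mm ≈ 15.26 m.
Near limit Dn = s·(H − f)/(H + s − 2f) = 1750 × (15262.1 − 24) / (15262.1 + 1750 − 2 × 24) = 1750 × 15238.1 / 16964.1 ≈ 1571.95 mm.
Far limit Df = s·(H − f)/(H − s) = 1750 × (15262.1 − 24) / (15262.1 − 1750) = 1750 × 15238.1 / 13512.1 ≈ 1973.54 mm.
Depth of field = Df − Dn = 1973.54 − 1571.95 ≈ 401.59 mm.

402 mm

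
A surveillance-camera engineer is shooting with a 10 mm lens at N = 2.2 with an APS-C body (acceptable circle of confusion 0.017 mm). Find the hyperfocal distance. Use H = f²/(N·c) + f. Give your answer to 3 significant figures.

Hyperfocal distance H = f²/(N·c) + f = 10²/(2.2 × 0.017) + 10 = 100/0.0374 + 10 ≈ 2683.8 mm ≈ 2.68 m.

2.68 m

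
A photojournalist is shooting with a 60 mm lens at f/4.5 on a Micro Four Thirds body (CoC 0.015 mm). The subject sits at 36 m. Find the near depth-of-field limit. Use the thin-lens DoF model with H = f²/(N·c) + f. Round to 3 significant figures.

21.5 m

Hyperfocal distance H = f²/(N·c) + f = 60²/(4.5 × 0.015) + 60 = 3600/0.0675 + 60 ≈ 53393.3 mm ≈ 53.39 m.
Near limit Dn = s·(H − f)/(H + s − 2f) = 36000 × (53393.3 − 60) / (53393.3 + 36000 − 2 × 60) = 36000 × 53333.3 / 89273.3 ≈ 21507 mm ≈ 21.5 m.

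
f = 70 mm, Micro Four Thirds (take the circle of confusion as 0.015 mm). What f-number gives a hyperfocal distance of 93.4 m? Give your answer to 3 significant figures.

f/3.50

Rearrange H = f²/(N·c) + f for N: N = f² / ((H − f)·c).
N = 70² / ((93400 − 70) × 0.015) = 4900 / 1400 ≈ 3.50.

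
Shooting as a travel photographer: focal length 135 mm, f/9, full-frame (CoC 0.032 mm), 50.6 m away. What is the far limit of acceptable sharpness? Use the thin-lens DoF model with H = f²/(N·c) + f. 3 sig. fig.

Hyperfocal distance H = f²/(N·c) + f = 135²/(9 × 0.032) + 135 = 18225/0.288 + 135 ≈ 63416.2 mm ≈ 63.42 m.
Far limit Df = s·(H − f)/(H − s) = 50600 × (63416.2 − 135) / (63416.2 − 50600) = 50600 × 63281.2 / 12816.2 ≈ 249842 mm ≈ 250 m.

250 m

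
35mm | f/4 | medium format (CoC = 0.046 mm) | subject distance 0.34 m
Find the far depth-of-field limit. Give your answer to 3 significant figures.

356 mm

Hyperfocal distance H = f²/(N·c) + f = 35²/(4 × 0.046) + 35 = 1225/0.184 + 35 ≈ 6692.6 mm ≈ 6.693 m.
Far limit Df = s·(H − f)/(H − s) = 340 × (6692.6 − 35) / (6692.6 − 340) = 340 × 6657.6 / 6352.6 ≈ 356.32 mm.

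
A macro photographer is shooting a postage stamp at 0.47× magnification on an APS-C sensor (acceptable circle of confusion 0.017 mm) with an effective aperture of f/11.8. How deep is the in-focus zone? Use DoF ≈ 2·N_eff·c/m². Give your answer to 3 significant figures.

1.82 mm

At magnification m, DoF ≈ 2·N_eff·c/m² = 2 × 11.8 × 0.017 / 0.47² = 0.4012 / 0.2209 ≈ 1.82 mm.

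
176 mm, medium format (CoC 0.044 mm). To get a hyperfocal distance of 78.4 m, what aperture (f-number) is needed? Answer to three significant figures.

Rearrange H = f²/(N·c) + f for N: N = f² / ((H − f)·c).
N = 176² / ((78400 − 176) × 0.044) = 30976 / 3442 ≈ 9.

f/9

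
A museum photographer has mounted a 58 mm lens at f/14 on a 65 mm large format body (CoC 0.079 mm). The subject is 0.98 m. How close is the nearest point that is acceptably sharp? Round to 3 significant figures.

Hyperfocal distance H = f²/(N·c) + f = 58²/(14 × 0.079) + 58 = 3364/1.106 + 58 ≈ 3099.6 mm ≈ 3.100 m.
Near limit Dn = s·(H − f)/(H + s − 2f) = 980 × (3099.6 − 58) / (3099.6 + 980 − 2 × 58) = 980 × 3041.6 / 3963.6 ≈ 752.04 mm ≈ 0.752 m.

0.752 m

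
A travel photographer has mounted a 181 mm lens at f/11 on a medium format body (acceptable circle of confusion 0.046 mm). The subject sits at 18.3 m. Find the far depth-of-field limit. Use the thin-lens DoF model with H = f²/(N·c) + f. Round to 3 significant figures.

Hyperfocal distance H = f²/(N·c) + f = 181²/(11 × 0.046) + 181 = 32761/0.506 + 181 ≈ 64926.1 mm ≈ 64.93 m.
Far limit Df = s·(H − f)/(H − s) = 18300 × (64926.1 − 181) / (64926.1 − 18300) = 18300 × 64745.1 / 46626.1 ≈ 25411 mm ≈ 25.4 m.

25.4 m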